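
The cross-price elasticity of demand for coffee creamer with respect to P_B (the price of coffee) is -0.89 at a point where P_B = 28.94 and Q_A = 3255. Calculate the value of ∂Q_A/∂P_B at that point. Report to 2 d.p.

ε = (∂Q_A/∂P_B)·(P_B/Q_A) ⇒ ∂Q_A/∂P_B = ε·Q_A/P_B = -0.89 × 3255/28.94 ≈ -100.10.

-100.10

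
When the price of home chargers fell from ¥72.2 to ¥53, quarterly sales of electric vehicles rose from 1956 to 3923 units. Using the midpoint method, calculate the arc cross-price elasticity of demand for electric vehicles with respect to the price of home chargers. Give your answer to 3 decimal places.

ΔQ_A = 3923 − 1956 = 1967; ΔP_B = 53 − 72.2 = -19.2.
Midpoints: Q̄_A = 2939.5, P̄_B = 62.60.
ε = (ΔQ_A/Q̄_A)/(ΔP_B/P̄_B) = (1967/2939.5)/(-19.2/62.60) ≈ -2.182.
ε < 0: electric vehicles and home chargers are complements.

-2.182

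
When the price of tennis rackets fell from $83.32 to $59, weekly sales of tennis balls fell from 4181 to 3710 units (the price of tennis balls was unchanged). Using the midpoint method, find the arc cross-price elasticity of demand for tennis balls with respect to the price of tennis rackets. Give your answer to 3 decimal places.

ΔQ_A = 3710 − 4181 = -471; ΔP_B = 59 − 83.32 = -24.32.
Midpoints: Q̄_A = 3945.5, P̄_B = 71.16.
ε = (ΔQ_A/Q̄_A)/(ΔP_B/P̄_B) = (-471/3945.5)/(-24.32/71.16) ≈ 0.349.

0.349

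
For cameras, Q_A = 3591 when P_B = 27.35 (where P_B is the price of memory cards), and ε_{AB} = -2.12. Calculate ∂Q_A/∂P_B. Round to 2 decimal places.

-278.35

ε = (∂Q_A/∂P_B)·(P_B/Q_A) ⇒ ∂Q_A/∂P_B = ε·Q_A/P_B = -2.12 × 3591/27.35 ≈ -278.35.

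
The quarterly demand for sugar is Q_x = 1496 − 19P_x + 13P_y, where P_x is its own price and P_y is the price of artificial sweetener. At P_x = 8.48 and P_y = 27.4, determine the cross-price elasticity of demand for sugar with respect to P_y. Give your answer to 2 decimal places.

0.21

At P_x = 8.48 and P_y = 27.4: Q_x = 1691.08.
∂Q_x/∂P_y = 13.
ε = (∂Q_x/∂P_y)(P_y/Q_x) = 13 × (27.4/1691.08) ≈ 0.21.
Since ε > 0, sugar and artificial sweetener are substitutes.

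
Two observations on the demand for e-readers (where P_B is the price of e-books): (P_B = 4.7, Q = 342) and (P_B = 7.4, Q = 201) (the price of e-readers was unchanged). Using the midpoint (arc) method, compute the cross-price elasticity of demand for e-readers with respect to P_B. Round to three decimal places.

ΔQ_A = 201 − 342 = -141; ΔP_B = 7.4 − 4.7 = 2.7.
Midpoints: Q̄_A = 271.5, P̄_B = 6.05.
ε = (ΔQ_A/Q̄_A)/(ΔP_B/P̄_B) = (-141/271.5)/(2.7/6.05) ≈ -1.164.

-1.164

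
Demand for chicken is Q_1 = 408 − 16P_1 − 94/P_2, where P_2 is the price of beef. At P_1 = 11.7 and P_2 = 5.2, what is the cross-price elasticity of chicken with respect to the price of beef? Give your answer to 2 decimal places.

At P_1 = 11.7 and P_2 = 5.2: Q_1 = 202.723.
∂Q_1/∂P_2 = 94/P_2² = 3.4763.
ε = (∂Q_1/∂P_2)(P_2/Q_1) = 3.4763 × (5.2/202.723) ≈ 0.09.

0.09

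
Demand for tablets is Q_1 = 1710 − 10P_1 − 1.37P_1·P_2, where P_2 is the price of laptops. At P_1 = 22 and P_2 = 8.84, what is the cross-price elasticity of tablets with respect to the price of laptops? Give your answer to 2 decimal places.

At P_1 = 22 and P_2 = 8.84: Q_1 = 1223.562.
∂Q_1/∂P_2 = -1.37P_1 = -1.37(22) = -30.1400.
ε = (∂Q_1/∂P_2)(P_2/Q_1) = -30.1400 × (8.84/1223.562) ≈ -0.22.

-0.22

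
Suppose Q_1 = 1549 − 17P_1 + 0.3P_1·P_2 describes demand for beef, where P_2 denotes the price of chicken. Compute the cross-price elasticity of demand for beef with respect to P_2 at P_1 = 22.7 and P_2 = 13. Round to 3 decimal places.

0.071

At P_1 = 22.7 and P_2 = 13: Q_1 = 1251.63.
∂Q_1/∂P_2 = 0.3P_1 = 0.3(22.7) = 6.8100.
ε = (∂Q_1/∂P_2)(P_2/Q_1) = 6.8100 × (13/1251.63) ≈ 0.071.
ε > 0: substitutes.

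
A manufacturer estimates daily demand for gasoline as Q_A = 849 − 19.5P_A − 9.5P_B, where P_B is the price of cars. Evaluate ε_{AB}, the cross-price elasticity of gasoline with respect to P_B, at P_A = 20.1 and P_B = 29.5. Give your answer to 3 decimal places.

-1.585

At P_A = 20.1 and P_B = 29.5: Q_A = 176.8.
∂Q_A/∂P_B = -9.5.
ε = (∂Q_A/∂P_B)(P_B/Q_A) = -9.5 × (29.5/176.8) ≈ -1.585.
Since ε < 0, gasoline and cars are complements.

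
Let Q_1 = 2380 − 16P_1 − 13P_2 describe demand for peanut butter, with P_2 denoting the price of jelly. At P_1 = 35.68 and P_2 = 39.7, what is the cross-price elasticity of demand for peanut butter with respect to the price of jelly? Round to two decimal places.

-0.40

At P_1 = 35.68 and P_2 = 39.7: Q_1 = 1293.02.
∂Q_1/∂P_2 = -13.
ε = (∂Q_1/∂P_2)(P_2/Q_1) = -13 × (39.7/1293.02) ≈ -0.40.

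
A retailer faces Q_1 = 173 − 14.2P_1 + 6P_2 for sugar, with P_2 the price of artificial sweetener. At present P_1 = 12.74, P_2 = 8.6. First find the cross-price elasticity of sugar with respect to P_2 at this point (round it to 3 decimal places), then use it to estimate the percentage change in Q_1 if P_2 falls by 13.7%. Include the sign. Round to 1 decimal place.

-16.2%

At P_1 = 12.74, P_2 = 8.6: Q_1 = 43.692.
∂Q_1/∂P_2 = 6.
ε = (∂Q_1/∂P_2)(P_2/Q_1) = 6.0000 × 8.6/43.692 ≈ 1.181.
%ΔQ_1 ≈ ε × %ΔP_2 = 1.181 × (-13.7%) = -16.2%.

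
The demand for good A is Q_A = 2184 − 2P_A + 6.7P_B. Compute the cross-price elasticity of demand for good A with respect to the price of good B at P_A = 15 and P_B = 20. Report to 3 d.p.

At P_A = 15 and P_B = 20: Q_A = 2288.
∂Q_A/∂P_B = 6.7.
ε = (∂Q_A/∂P_B)(P_B/Q_A) = 6.7 × (20/2288) ≈ 0.059.
Since ε > 0, good A and good B are substitutes.

0.059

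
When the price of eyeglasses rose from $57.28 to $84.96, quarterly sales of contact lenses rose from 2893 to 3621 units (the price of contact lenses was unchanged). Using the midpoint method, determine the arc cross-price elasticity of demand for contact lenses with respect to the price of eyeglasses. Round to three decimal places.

ΔQ_A = 3621 − 2893 = 728; ΔP_B = 84.96 − 57.28 = 27.68.
Midpoints: Q̄_A = 3257.0, P̄_B = 71.12.
ε = (ΔQ_A/Q̄_A)/(ΔP_B/P̄_B) = (728/3257.0)/(27.68/71.12) ≈ 0.574.
ε > 0: contact lenses and eyeglasses are substitutes.

0.574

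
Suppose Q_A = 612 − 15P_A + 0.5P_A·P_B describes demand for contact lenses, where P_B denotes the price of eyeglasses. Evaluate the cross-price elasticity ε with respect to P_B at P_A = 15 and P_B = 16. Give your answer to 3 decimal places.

0.237

At P_A = 15 and P_B = 16: Q_A = 507.
∂Q_A/∂P_B = 0.5P_A = 0.5(15) = 7.5000.
ε = (∂Q_A/∂P_B)(P_B/Q_A) = 7.5000 × (16/507) ≈ 0.237.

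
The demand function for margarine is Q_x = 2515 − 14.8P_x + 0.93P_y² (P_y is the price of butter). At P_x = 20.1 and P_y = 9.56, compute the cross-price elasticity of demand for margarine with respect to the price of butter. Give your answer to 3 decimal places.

0.074

At P_x = 20.1 and P_y = 9.56: Q_x = 2302.516.
∂Q_x/∂P_y = 1.86P_y = 1.86(9.56) = 17.7816.
ε = (∂Q_x/∂P_y)(P_y/Q_x) = 17.7816 × (9.56/2302.516) ≈ 0.074.
ε > 0: substitutes.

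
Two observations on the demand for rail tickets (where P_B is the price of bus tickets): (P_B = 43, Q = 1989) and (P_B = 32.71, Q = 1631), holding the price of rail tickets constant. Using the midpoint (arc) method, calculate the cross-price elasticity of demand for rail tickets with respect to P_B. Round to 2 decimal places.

0.73

ΔQ_A = 1631 − 1989 = -358; ΔP_B = 32.71 − 43 = -10.29.
Midpoints: Q̄_A = 1810.0, P̄_B = 37.86.
ε = (ΔQ_A/Q̄_A)/(ΔP_B/P̄_B) = (-358/1810.0)/(-10.29/37.86) ≈ 0.73.
ε > 0: rail tickets and bus tickets are substitutes.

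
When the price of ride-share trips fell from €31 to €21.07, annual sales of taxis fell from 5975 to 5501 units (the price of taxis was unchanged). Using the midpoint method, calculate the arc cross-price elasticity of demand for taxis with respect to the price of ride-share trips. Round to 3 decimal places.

ΔQ_A = 5501 − 5975 = -474; ΔP_B = 21.07 − 31 = -9.93.
Midpoints: Q̄_A = 5738.0, P̄_B = 26.04.
ε = (ΔQ_A/Q̄_A)/(ΔP_B/P̄_B) = (-474/5738.0)/(-9.93/26.04) ≈ 0.217.
ε > 0: taxis and ride-share trips are substitutes.

0.217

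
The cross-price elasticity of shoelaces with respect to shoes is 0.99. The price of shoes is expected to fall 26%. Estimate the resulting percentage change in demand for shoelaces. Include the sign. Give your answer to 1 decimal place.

-25.7%

%ΔQ ≈ ε × %ΔP of shoes = 0.99 × (-26%) = -25.7%.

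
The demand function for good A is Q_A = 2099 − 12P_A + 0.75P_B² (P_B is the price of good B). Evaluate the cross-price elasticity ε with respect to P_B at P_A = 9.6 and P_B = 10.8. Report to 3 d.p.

At P_A = 9.6 and P_B = 10.8: Q_A = 2071.28.
∂Q_A/∂P_B = 1.5P_B = 1.5(10.8) = 16.2000.
ε = (∂Q_A/∂P_B)(P_B/Q_A) = 16.2000 × (10.8/2071.28) ≈ 0.084.

0.084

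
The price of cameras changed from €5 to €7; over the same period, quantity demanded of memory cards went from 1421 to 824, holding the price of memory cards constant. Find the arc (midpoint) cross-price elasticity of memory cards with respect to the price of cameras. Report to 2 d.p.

ΔQ_A = 824 − 1421 = -597; ΔP_B = 7 − 5 = 2.
Midpoints: Q̄_A = 1122.5, P̄_B = 6.00.
ε = (ΔQ_A/Q̄_A)/(ΔP_B/P̄_B) = (-597/1122.5)/(2/6.00) ≈ -1.60.

-1.60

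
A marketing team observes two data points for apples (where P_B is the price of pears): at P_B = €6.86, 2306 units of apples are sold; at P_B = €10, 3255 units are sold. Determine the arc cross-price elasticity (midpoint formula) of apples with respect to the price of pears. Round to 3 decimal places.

0.916

ΔQ_A = 3255 − 2306 = 949; ΔP_B = 10 − 6.86 = 3.14.
Midpoints: Q̄_A = 2780.5, P̄_B = 8.43.
ε = (ΔQ_A/Q̄_A)/(ΔP_B/P̄_B) = (949/2780.5)/(3.14/8.43) ≈ 0.916.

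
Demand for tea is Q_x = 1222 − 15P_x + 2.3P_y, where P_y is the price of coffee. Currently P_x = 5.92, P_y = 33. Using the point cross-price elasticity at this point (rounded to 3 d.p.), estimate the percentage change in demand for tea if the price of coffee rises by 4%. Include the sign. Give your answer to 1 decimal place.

0.3%

At P_x = 5.92, P_y = 33: Q_x = 1209.1.
∂Q_x/∂P_y = 2.3.
ε = (∂Q_x/∂P_y)(P_y/Q_x) = 2.3000 × 33/1209.1 ≈ 0.063.
%ΔQ_x ≈ ε × %ΔP_y = 0.063 × (4%) = 0.3%.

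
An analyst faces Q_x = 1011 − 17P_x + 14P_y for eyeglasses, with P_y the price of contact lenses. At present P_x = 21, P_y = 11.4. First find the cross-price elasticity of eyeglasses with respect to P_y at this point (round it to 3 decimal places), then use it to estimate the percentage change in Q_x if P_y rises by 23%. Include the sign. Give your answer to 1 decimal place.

At P_x = 21, P_y = 11.4: Q_x = 813.6.
∂Q_x/∂P_y = 14.
ε = (∂Q_x/∂P_y)(P_y/Q_x) = 14.0000 × 11.4/813.6 ≈ 0.196.
%ΔQ_x ≈ ε × %ΔP_y = 0.196 × (23%) = 4.5%.

4.5%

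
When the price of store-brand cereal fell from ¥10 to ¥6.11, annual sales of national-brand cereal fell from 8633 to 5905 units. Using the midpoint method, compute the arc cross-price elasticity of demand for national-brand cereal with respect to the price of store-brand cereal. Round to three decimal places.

0.777

ΔQ_A = 5905 − 8633 = -2728; ΔP_B = 6.11 − 10 = -3.89.
Midpoints: Q̄_A = 7269.0, P̄_B = 8.05.
ε = (ΔQ_A/Q̄_A)/(ΔP_B/P̄_B) = (-2728/7269.0)/(-3.89/8.05) ≈ 0.777.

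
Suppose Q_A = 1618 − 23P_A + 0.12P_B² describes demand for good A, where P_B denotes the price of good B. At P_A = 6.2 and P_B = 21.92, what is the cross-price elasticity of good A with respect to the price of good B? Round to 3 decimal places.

At P_A = 6.2 and P_B = 21.92: Q_A = 1533.058.
∂Q_A/∂P_B = 0.24P_B = 0.24(21.92) = 5.2608.
ε = (∂Q_A/∂P_B)(P_B/Q_A) = 5.2608 × (21.92/1533.058) ≈ 0.075.

0.075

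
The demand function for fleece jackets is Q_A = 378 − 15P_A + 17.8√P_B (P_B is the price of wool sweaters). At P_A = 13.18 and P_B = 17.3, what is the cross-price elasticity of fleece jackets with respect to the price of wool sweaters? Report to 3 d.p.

0.146

At P_A = 13.18 and P_B = 17.3: Q_A = 254.336.
∂Q_A/∂P_B = 17.8/(2√P_B) = 17.8/(2√17.3) = 2.1398.
ε = (∂Q_A/∂P_B)(P_B/Q_A) = 2.1398 × (17.3/254.336) ≈ 0.146.
ε > 0: substitutes.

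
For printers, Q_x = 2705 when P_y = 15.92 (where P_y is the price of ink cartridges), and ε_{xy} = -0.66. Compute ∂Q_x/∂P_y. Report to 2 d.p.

-112.14

ε = (∂Q_x/∂P_y)·(P_y/Q_x) ⇒ ∂Q_x/∂P_y = ε·Q_x/P_y = -0.66 × 2705/15.92 ≈ -112.14.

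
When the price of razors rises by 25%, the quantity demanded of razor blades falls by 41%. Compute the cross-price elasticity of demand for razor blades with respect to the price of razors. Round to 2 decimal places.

-1.64

ε = (%ΔQ of razor blades) / (%ΔP of razors) = (-41%) / (25%) ≈ -1.64.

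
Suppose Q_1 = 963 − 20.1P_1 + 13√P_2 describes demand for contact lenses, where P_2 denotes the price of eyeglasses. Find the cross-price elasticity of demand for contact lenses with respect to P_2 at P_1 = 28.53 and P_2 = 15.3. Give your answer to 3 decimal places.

0.058

At P_1 = 28.53 and P_2 = 15.3: Q_1 = 440.397.
∂Q_1/∂P_2 = 13/(2√P_2) = 13/(2√15.3) = 1.6618.
ε = (∂Q_1/∂P_2)(P_2/Q_1) = 1.6618 × (15.3/440.397) ≈ 0.058.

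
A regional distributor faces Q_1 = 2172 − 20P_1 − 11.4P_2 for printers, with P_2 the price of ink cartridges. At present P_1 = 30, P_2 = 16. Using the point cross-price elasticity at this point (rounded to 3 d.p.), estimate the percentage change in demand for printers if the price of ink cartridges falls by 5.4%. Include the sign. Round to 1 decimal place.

0.7%

At P_1 = 30, P_2 = 16: Q_1 = 1389.6.
∂Q_1/∂P_2 = -11.4.
ε = (∂Q_1/∂P_2)(P_2/Q_1) = -11.4000 × 16/1389.6 ≈ -0.131.
%ΔQ_1 ≈ ε × %ΔP_2 = -0.131 × (-5.4%) = 0.7%.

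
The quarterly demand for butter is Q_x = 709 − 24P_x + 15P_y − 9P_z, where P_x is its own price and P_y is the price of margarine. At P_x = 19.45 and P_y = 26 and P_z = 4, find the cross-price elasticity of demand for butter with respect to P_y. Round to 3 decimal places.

0.654

At P_x = 19.45 and P_y = 26 and P_z = 4: Q_x = 596.2.
∂Q_x/∂P_y = 15.
ε = (∂Q_x/∂P_y)(P_y/Q_x) = 15 × (26/596.2) ≈ 0.654.
Since ε > 0, butter and margarine are substitutes.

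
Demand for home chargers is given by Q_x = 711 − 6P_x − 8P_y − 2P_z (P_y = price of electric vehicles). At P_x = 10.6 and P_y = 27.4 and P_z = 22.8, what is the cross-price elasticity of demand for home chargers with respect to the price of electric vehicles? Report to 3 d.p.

-0.573

At P_x = 10.6 and P_y = 27.4 and P_z = 22.8: Q_x = 382.6.
∂Q_x/∂P_y = -8.
ε = (∂Q_x/∂P_y)(P_y/Q_x) = -8 × (27.4/382.6) ≈ -0.573.
Since ε < 0, home chargers and electric vehicles are complements.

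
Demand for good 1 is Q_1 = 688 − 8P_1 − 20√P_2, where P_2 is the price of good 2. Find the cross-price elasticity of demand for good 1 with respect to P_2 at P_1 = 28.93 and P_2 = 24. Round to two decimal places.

At P_1 = 28.93 and P_2 = 24: Q_1 = 358.580.
∂Q_1/∂P_2 = -20/(2√P_2) = -20/(2√24) = -2.0412.
ε = (∂Q_1/∂P_2)(P_2/Q_1) = -2.0412 × (24/358.580) ≈ -0.14.

-0.14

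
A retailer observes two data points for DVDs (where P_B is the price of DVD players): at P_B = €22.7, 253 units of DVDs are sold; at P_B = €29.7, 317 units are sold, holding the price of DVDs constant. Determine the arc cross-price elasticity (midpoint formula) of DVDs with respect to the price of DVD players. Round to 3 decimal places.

0.841

ΔQ_A = 317 − 253 = 64; ΔP_B = 29.7 − 22.7 = 7.
Midpoints: Q̄_A = 285.0, P̄_B = 26.20.
ε = (ΔQ_A/Q̄_A)/(ΔP_B/P̄_B) = (64/285.0)/(7/26.20) ≈ 0.841.
ε > 0: DVDs and DVD players are substitutes.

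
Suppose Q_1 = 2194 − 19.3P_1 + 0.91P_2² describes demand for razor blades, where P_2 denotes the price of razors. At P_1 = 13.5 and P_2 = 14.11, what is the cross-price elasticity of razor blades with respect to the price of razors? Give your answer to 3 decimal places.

0.171

At P_1 = 13.5 and P_2 = 14.11: Q_1 = 2114.624.
∂Q_1/∂P_2 = 1.82P_2 = 1.82(14.11) = 25.6802.
ε = (∂Q_1/∂P_2)(P_2/Q_1) = 25.6802 × (14.11/2114.624) ≈ 0.171.
ε > 0: substitutes.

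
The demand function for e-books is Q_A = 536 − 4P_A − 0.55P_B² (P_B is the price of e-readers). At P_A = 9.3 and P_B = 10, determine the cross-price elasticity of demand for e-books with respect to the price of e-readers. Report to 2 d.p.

-0.25

At P_A = 9.3 and P_B = 10: Q_A = 443.8.
∂Q_A/∂P_B = -1.1P_B = -1.1(10) = -11.0000.
ε = (∂Q_A/∂P_B)(P_B/Q_A) = -11.0000 × (10/443.8) ≈ -0.25.
ε < 0: complements.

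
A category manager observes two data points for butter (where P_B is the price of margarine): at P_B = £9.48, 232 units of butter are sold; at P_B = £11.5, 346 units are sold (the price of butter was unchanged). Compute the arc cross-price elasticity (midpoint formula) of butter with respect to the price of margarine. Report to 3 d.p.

ΔQ_A = 346 − 232 = 114; ΔP_B = 11.5 − 9.48 = 2.02.
Midpoints: Q̄_A = 289.0, P̄_B = 10.49.
ε = (ΔQ_A/Q̄_A)/(ΔP_B/P̄_B) = (114/289.0)/(2.02/10.49) ≈ 2.048.
ε > 0: butter and margarine are substitutes.

2.048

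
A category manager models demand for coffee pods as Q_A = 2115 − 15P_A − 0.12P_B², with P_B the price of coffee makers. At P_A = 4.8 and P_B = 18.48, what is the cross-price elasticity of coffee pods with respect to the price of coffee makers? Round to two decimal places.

At P_A = 4.8 and P_B = 18.48: Q_A = 2002.019.
∂Q_A/∂P_B = -0.24P_B = -0.24(18.48) = -4.4352.
ε = (∂Q_A/∂P_B)(P_B/Q_A) = -4.4352 × (18.48/2002.019) ≈ -0.04.
ε < 0: complements.

-0.04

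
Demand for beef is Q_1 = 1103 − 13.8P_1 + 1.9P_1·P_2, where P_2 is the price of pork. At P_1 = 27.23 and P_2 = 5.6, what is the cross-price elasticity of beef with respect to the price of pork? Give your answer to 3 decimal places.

0.285

At P_1 = 27.23 and P_2 = 5.6: Q_1 = 1016.953.
∂Q_1/∂P_2 = 1.9P_1 = 1.9(27.23) = 51.7370.
ε = (∂Q_1/∂P_2)(P_2/Q_1) = 51.7370 × (5.6/1016.953) ≈ 0.285.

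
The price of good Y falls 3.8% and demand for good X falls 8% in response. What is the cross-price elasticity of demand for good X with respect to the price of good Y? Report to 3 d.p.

2.105

ε = (%ΔQ of good X) / (%ΔP of good Y) = (-8%) / (-3.8%) ≈ 2.105.
Positive cross-price elasticity: substitutes.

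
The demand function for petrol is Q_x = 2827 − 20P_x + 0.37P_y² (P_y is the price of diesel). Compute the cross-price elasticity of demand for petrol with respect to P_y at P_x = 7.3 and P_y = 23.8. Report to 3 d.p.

0.145

At P_x = 7.3 and P_y = 23.8: Q_x = 2890.583.
∂Q_x/∂P_y = 0.74P_y = 0.74(23.8) = 17.6120.
ε = (∂Q_x/∂P_y)(P_y/Q_x) = 17.6120 × (23.8/2890.583) ≈ 0.145.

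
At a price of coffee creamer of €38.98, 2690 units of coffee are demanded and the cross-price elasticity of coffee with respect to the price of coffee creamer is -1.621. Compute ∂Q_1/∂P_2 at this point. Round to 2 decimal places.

-111.86

ε = (∂Q_1/∂P_2)·(P_2/Q_1) ⇒ ∂Q_1/∂P_2 = ε·Q_1/P_2 = -1.621 × 2690/38.98 ≈ -111.86.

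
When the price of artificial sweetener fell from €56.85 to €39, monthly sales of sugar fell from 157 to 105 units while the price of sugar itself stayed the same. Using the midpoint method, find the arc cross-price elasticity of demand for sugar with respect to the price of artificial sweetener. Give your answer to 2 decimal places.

1.07

ΔQ_A = 105 − 157 = -52; ΔP_B = 39 − 56.85 = -17.85.
Midpoints: Q̄_A = 131.0, P̄_B = 47.92.
ε = (ΔQ_A/Q̄_A)/(ΔP_B/P̄_B) = (-52/131.0)/(-17.85/47.92) ≈ 1.07.
ε > 0: sugar and artificial sweetener are substitutes.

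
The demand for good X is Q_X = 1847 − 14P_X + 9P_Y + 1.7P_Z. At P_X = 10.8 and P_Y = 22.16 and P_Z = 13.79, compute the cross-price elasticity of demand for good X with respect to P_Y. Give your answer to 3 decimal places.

0.104

At P_X = 10.8 and P_Y = 22.16 and P_Z = 13.79: Q_X = 1918.683.
∂Q_X/∂P_Y = 9.
ε = (∂Q_X/∂P_Y)(P_Y/Q_X) = 9 × (22.16/1918.683) ≈ 0.104.
Since ε > 0, good X and good Y are substitutes.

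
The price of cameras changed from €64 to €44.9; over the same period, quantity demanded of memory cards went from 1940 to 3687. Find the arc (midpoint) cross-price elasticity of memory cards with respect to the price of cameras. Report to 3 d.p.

ΔQ_A = 3687 − 1940 = 1747; ΔP_B = 44.9 − 64 = -19.1.
Midpoints: Q̄_A = 2813.5, P̄_B = 54.45.
ε = (ΔQ_A/Q̄_A)/(ΔP_B/P̄_B) = (1747/2813.5)/(-19.1/54.45) ≈ -1.770.
ε < 0: memory cards and cameras are complements.

-1.770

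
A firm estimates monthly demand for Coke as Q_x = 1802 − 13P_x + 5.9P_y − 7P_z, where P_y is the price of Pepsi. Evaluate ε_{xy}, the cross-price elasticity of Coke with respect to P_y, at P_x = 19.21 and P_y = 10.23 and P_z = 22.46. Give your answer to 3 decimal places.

At P_x = 19.21 and P_y = 10.23 and P_z = 22.46: Q_x = 1455.407.
∂Q_x/∂P_y = 5.9.
ε = (∂Q_x/∂P_y)(P_y/Q_x) = 5.9 × (10.23/1455.407) ≈ 0.041.
Since ε > 0, Coke and Pepsi are substitutes.

0.041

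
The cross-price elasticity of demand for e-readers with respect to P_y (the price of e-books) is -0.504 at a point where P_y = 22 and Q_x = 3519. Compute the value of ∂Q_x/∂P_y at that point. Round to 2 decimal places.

-80.62

ε = (∂Q_x/∂P_y)·(P_y/Q_x) ⇒ ∂Q_x/∂P_y = ε·Q_x/P_y = -0.504 × 3519/22 ≈ -80.62.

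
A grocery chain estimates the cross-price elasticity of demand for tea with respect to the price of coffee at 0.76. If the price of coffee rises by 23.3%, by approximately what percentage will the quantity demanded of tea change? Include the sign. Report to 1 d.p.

%ΔQ ≈ ε × %ΔP of coffee = 0.76 × (23.3%) = 17.7%.
Demand for tea rises by about 17.7%.

17.7%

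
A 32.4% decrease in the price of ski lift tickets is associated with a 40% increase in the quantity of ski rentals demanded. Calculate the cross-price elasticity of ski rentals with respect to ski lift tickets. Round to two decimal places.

-1.23

ε = (%ΔQ of ski rentals) / (%ΔP of ski lift tickets) = (40%) / (-32.4%) ≈ -1.23.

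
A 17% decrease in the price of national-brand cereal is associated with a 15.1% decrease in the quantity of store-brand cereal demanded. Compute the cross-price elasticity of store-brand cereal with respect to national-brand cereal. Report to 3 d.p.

0.888

ε = (%ΔQ of store-brand cereal) / (%ΔP of national-brand cereal) = (-15.1%) / (-17%) ≈ 0.888.
Positive cross-price elasticity: substitutes.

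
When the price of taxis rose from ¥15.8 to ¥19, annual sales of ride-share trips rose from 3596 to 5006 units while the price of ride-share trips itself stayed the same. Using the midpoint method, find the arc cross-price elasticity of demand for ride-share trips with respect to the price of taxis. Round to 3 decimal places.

1.783

ΔQ_A = 5006 − 3596 = 1410; ΔP_B = 19 − 15.8 = 3.2.
Midpoints: Q̄_A = 4301.0, P̄_B = 17.40.
ε = (ΔQ_A/Q̄_A)/(ΔP_B/P̄_B) = (1410/4301.0)/(3.2/17.40) ≈ 1.783.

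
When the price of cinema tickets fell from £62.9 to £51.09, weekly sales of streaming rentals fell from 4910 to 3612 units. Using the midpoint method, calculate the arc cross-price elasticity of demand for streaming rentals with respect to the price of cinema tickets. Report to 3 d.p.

ΔQ_A = 3612 − 4910 = -1298; ΔP_B = 51.09 − 62.9 = -11.81.
Midpoints: Q̄_A = 4261.0, P̄_B = 57.00.
ε = (ΔQ_A/Q̄_A)/(ΔP_B/P̄_B) = (-1298/4261.0)/(-11.81/57.00) ≈ 1.470.
ε > 0: streaming rentals and cinema tickets are substitutes.

1.470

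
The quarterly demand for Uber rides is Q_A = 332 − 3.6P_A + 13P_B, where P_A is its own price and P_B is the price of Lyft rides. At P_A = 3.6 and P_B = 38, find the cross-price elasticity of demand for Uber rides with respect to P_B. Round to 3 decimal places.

At P_A = 3.6 and P_B = 38: Q_A = 813.04.
∂Q_A/∂P_B = 13.
ε = (∂Q_A/∂P_B)(P_B/Q_A) = 13 × (38/813.04) ≈ 0.608.

0.608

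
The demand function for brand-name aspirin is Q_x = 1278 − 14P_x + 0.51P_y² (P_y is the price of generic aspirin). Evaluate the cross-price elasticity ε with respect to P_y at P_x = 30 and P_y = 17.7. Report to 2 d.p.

At P_x = 30 and P_y = 17.7: Q_x = 1017.778.
∂Q_x/∂P_y = 1.02P_y = 1.02(17.7) = 18.0540.
ε = (∂Q_x/∂P_y)(P_y/Q_x) = 18.0540 × (17.7/1017.778) ≈ 0.31.
ε > 0: substitutes.

0.31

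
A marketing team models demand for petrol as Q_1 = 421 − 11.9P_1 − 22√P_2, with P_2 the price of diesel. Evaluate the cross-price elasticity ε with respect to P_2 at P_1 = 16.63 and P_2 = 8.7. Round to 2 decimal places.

At P_1 = 16.63 and P_2 = 8.7: Q_1 = 158.212.
∂Q_1/∂P_2 = -22/(2√P_2) = -22/(2√8.7) = -3.7293.
ε = (∂Q_1/∂P_2)(P_2/Q_1) = -3.7293 × (8.7/158.212) ≈ -0.21.

-0.21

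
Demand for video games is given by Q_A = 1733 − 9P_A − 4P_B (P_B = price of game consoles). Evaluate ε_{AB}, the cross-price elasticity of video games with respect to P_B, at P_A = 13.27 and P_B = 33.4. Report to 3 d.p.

-0.090

At P_A = 13.27 and P_B = 33.4: Q_A = 1479.97.
∂Q_A/∂P_B = -4.
ε = (∂Q_A/∂P_B)(P_B/Q_A) = -4 × (33.4/1479.97) ≈ -0.090.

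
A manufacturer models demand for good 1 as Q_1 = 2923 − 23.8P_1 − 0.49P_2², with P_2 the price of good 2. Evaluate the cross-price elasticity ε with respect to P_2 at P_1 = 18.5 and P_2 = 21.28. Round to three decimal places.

At P_1 = 18.5 and P_2 = 21.28: Q_1 = 2260.809.
∂Q_1/∂P_2 = -0.98P_2 = -0.98(21.28) = -20.8544.
ε = (∂Q_1/∂P_2)(P_2/Q_1) = -20.8544 × (21.28/2260.809) ≈ -0.196.
ε < 0: complements.

-0.196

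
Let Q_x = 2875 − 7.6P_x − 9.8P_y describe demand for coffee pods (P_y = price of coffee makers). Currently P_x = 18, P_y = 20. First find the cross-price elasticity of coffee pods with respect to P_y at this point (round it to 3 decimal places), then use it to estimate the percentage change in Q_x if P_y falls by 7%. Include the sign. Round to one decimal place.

At P_x = 18, P_y = 20: Q_x = 2542.2.
∂Q_x/∂P_y = -9.8.
ε = (∂Q_x/∂P_y)(P_y/Q_x) = -9.8000 × 20/2542.2 ≈ -0.077.
%ΔQ_x ≈ ε × %ΔP_y = -0.077 × (-7%) = 0.5%.

0.5%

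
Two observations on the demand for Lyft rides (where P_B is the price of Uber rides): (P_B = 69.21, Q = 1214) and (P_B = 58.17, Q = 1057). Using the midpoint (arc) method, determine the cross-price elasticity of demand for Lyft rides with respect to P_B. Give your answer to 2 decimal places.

ΔQ_A = 1057 − 1214 = -157; ΔP_B = 58.17 − 69.21 = -11.04.
Midpoints: Q̄_A = 1135.5, P̄_B = 63.69.
ε = (ΔQ_A/Q̄_A)/(ΔP_B/P̄_B) = (-157/1135.5)/(-11.04/63.69) ≈ 0.80.

0.80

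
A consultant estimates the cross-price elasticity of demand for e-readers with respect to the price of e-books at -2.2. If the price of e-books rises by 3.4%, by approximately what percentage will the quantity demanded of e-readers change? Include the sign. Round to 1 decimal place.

-7.5%

%ΔQ ≈ ε × %ΔP of e-books = -2.2 × (3.4%) = -7.5%.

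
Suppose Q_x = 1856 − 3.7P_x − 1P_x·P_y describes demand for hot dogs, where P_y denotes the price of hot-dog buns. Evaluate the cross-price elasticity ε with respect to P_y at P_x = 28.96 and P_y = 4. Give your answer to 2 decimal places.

At P_x = 28.96 and P_y = 4: Q_x = 1633.008.
∂Q_x/∂P_y = -1P_x = -1(28.96) = -28.9600.
ε = (∂Q_x/∂P_y)(P_y/Q_x) = -28.9600 × (4/1633.008) ≈ -0.07.

-0.07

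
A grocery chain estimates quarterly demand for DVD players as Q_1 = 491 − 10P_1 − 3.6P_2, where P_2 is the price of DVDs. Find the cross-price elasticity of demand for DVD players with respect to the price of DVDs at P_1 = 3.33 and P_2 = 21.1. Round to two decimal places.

At P_1 = 3.33 and P_2 = 21.1: Q_1 = 381.74.
∂Q_1/∂P_2 = -3.6.
ε = (∂Q_1/∂P_2)(P_2/Q_1) = -3.6 × (21.1/381.74) ≈ -0.20.

-0.20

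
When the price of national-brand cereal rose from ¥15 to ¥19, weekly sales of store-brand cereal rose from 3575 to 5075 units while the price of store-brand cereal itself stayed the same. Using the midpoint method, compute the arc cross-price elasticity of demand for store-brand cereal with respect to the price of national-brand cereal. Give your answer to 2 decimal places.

ΔQ_A = 5075 − 3575 = 1500; ΔP_B = 19 − 15 = 4.
Midpoints: Q̄_A = 4325.0, P̄_B = 17.00.
ε = (ΔQ_A/Q̄_A)/(ΔP_B/P̄_B) = (1500/4325.0)/(4/17.00) ≈ 1.47.

1.47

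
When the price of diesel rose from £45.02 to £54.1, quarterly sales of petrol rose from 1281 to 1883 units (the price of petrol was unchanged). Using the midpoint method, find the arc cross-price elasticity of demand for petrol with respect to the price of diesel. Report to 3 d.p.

2.077

ΔQ_A = 1883 − 1281 = 602; ΔP_B = 54.1 − 45.02 = 9.08.
Midpoints: Q̄_A = 1582.0, P̄_B = 49.56.
ε = (ΔQ_A/Q̄_A)/(ΔP_B/P̄_B) = (602/1582.0)/(9.08/49.56) ≈ 2.077.
ε > 0: petrol and diesel are substitutes.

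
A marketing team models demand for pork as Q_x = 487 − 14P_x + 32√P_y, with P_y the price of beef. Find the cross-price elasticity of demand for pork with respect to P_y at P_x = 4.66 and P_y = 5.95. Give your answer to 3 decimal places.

At P_x = 4.66 and P_y = 5.95: Q_x = 499.816.
∂Q_x/∂P_y = 32/(2√P_y) = 32/(2√5.95) = 6.5594.
ε = (∂Q_x/∂P_y)(P_y/Q_x) = 6.5594 × (5.95/499.816) ≈ 0.078.
ε > 0: substitutes.

0.078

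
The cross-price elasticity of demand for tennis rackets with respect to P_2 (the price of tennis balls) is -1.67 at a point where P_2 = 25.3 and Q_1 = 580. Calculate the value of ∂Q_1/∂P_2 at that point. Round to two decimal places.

ε = (∂Q_1/∂P_2)·(P_2/Q_1) ⇒ ∂Q_1/∂P_2 = ε·Q_1/P_2 = -1.67 × 580/25.3 ≈ -38.28.

-38.28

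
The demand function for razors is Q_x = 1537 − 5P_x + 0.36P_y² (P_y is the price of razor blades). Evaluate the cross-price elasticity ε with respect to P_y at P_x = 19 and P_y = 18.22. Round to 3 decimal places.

At P_x = 19 and P_y = 18.22: Q_x = 1561.509.
∂Q_x/∂P_y = 0.72P_y = 0.72(18.22) = 13.1184.
ε = (∂Q_x/∂P_y)(P_y/Q_x) = 13.1184 × (18.22/1561.509) ≈ 0.153.
ε > 0: substitutes.

0.153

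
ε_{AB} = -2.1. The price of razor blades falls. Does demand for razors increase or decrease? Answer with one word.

increase

ε < 0 and the price of razor blades falls, so the quantity of razors moves in the opposite direction: it increases.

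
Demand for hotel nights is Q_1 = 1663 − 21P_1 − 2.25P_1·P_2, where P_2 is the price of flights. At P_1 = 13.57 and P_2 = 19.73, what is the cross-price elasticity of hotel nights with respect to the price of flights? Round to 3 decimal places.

At P_1 = 13.57 and P_2 = 19.73: Q_1 = 775.624.
∂Q_1/∂P_2 = -2.25P_1 = -2.25(13.57) = -30.5325.
ε = (∂Q_1/∂P_2)(P_2/Q_1) = -30.5325 × (19.73/775.624) ≈ -0.777.
ε < 0: complements.

-0.777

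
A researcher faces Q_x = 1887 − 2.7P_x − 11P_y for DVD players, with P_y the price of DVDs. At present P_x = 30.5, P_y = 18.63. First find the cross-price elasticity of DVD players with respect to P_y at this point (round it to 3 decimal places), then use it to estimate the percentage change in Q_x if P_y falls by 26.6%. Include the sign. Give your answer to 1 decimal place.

3.4%

At P_x = 30.5, P_y = 18.63: Q_x = 1599.72.
∂Q_x/∂P_y = -11.
ε = (∂Q_x/∂P_y)(P_y/Q_x) = -11.0000 × 18.63/1599.72 ≈ -0.128.
%ΔQ_x ≈ ε × %ΔP_y = -0.128 × (-26.6%) = 3.4%.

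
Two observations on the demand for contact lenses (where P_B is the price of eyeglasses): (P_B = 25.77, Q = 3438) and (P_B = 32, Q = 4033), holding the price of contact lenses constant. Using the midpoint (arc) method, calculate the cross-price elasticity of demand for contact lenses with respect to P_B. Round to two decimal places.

ΔQ_A = 4033 − 3438 = 595; ΔP_B = 32 − 25.77 = 6.23.
Midpoints: Q̄_A = 3735.5, P̄_B = 28.88.
ε = (ΔQ_A/Q̄_A)/(ΔP_B/P̄_B) = (595/3735.5)/(6.23/28.88) ≈ 0.74.
ε > 0: contact lenses and eyeglasses are substitutes.

0.74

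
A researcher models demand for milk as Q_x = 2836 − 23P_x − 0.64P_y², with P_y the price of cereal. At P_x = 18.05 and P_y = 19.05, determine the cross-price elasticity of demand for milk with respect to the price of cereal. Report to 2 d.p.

At P_x = 18.05 and P_y = 19.05: Q_x = 2188.592.
∂Q_x/∂P_y = -1.28P_y = -1.28(19.05) = -24.3840.
ε = (∂Q_x/∂P_y)(P_y/Q_x) = -24.3840 × (19.05/2188.592) ≈ -0.21.

-0.21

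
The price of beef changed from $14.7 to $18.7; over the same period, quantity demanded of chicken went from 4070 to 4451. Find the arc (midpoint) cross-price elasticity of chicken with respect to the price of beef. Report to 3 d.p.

0.373

ΔQ_A = 4451 − 4070 = 381; ΔP_B = 18.7 − 14.7 = 4.
Midpoints: Q̄_A = 4260.5, P̄_B = 16.70.
ε = (ΔQ_A/Q̄_A)/(ΔP_B/P̄_B) = (381/4260.5)/(4/16.70) ≈ 0.373.
ε > 0: chicken and beef are substitutes.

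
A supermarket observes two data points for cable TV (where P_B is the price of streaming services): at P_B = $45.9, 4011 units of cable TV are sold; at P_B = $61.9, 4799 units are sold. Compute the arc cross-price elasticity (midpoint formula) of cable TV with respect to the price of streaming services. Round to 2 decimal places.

ΔQ_A = 4799 − 4011 = 788; ΔP_B = 61.9 − 45.9 = 16.
Midpoints: Q̄_A = 4405.0, P̄_B = 53.90.
ε = (ΔQ_A/Q̄_A)/(ΔP_B/P̄_B) = (788/4405.0)/(16/53.90) ≈ 0.60.
ε > 0: cable TV and streaming services are substitutes.

0.60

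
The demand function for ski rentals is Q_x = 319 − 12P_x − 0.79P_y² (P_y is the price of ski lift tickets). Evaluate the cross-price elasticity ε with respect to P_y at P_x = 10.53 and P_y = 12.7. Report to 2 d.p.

-3.91

At P_x = 10.53 and P_y = 12.7: Q_x = 65.221.
∂Q_x/∂P_y = -1.58P_y = -1.58(12.7) = -20.0660.
ε = (∂Q_x/∂P_y)(P_y/Q_x) = -20.0660 × (12.7/65.221) ≈ -3.91.
ε < 0: complements.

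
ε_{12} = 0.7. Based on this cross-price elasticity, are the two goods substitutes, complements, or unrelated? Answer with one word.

ε = 0.7 > 0, so a higher price of good 2 raises demand for good 1: substitutes.

substitutes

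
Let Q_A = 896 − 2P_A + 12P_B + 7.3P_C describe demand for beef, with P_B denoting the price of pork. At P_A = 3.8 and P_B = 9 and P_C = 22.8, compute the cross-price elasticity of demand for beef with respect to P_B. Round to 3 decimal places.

0.093

At P_A = 3.8 and P_B = 9 and P_C = 22.8: Q_A = 1162.84.
∂Q_A/∂P_B = 12.
ε = (∂Q_A/∂P_B)(P_B/Q_A) = 12 × (9/1162.84) ≈ 0.093.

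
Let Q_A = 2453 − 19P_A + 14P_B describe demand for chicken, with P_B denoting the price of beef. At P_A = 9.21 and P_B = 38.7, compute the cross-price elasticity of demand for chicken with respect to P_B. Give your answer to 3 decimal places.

0.192

At P_A = 9.21 and P_B = 38.7: Q_A = 2819.81.
∂Q_A/∂P_B = 14.
ε = (∂Q_A/∂P_B)(P_B/Q_A) = 14 × (38.7/2819.81) ≈ 0.192.
Since ε > 0, chicken and beef are substitutes.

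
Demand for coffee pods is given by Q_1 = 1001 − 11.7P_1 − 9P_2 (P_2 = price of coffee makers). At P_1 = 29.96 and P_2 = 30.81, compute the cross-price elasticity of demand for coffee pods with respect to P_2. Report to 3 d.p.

At P_1 = 29.96 and P_2 = 30.81: Q_1 = 373.178.
∂Q_1/∂P_2 = -9.
ε = (∂Q_1/∂P_2)(P_2/Q_1) = -9 × (30.81/373.178) ≈ -0.743.
Since ε < 0, coffee pods and coffee makers are complements.

-0.743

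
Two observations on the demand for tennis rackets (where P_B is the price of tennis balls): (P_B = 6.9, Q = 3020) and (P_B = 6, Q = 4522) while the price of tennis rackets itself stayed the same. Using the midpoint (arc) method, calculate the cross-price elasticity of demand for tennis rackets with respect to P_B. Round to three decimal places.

ΔQ_A = 4522 − 3020 = 1502; ΔP_B = 6 − 6.9 = -0.9.
Midpoints: Q̄_A = 3771.0, P̄_B = 6.45.
ε = (ΔQ_A/Q̄_A)/(ΔP_B/P̄_B) = (1502/3771.0)/(-0.9/6.45) ≈ -2.855.

-2.855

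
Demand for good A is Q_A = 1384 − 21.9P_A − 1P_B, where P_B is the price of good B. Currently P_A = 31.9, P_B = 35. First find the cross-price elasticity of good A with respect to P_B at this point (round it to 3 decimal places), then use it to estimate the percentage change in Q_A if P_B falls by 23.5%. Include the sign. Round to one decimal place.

1.3%

At P_A = 31.9, P_B = 35: Q_A = 650.39.
∂Q_A/∂P_B = -1.
ε = (∂Q_A/∂P_B)(P_B/Q_A) = -1.0000 × 35/650.39 ≈ -0.054.
%ΔQ_A ≈ ε × %ΔP_B = -0.054 × (-23.5%) = 1.3%.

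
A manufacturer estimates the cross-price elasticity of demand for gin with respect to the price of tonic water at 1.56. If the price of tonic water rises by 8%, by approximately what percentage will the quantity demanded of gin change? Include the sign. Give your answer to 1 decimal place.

%ΔQ ≈ ε × %ΔP of tonic water = 1.56 × (8%) = 12.5%.

12.5%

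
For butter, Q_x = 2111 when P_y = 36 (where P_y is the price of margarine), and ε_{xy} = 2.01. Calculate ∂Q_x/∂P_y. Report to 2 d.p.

ε = (∂Q_x/∂P_y)·(P_y/Q_x) ⇒ ∂Q_x/∂P_y = ε·Q_x/P_y = 2.01 × 2111/36 ≈ 117.86.

117.86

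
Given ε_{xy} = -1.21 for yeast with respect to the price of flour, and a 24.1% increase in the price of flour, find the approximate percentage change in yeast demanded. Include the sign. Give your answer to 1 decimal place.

%ΔQ ≈ ε × %ΔP of flour = -1.21 × (24.1%) = -29.2%.

-29.2%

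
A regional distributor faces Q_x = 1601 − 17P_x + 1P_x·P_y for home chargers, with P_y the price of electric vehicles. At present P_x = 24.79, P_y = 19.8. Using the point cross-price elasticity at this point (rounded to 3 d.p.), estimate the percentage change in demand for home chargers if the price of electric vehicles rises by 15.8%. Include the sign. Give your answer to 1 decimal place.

4.6%

At P_x = 24.79, P_y = 19.8: Q_x = 1670.412.
∂Q_x/∂P_y = 1P_x = 24.7900.
ε = (∂Q_x/∂P_y)(P_y/Q_x) = 24.7900 × 19.8/1670.412 ≈ 0.294.
%ΔQ_x ≈ ε × %ΔP_y = 0.294 × (15.8%) = 4.6%.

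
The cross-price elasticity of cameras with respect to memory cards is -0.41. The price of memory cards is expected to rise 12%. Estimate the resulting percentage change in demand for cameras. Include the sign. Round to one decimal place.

%ΔQ ≈ ε × %ΔP of memory cards = -0.41 × (12%) = -4.9%.
Demand for cameras falls by about 4.9%.

-4.9%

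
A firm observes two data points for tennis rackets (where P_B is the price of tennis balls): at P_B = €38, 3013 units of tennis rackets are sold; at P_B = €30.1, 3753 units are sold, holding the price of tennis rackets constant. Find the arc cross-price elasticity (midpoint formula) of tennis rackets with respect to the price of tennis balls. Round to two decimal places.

ΔQ_A = 3753 − 3013 = 740; ΔP_B = 30.1 − 38 = -7.9.
Midpoints: Q̄_A = 3383.0, P̄_B = 34.05.
ε = (ΔQ_A/Q̄_A)/(ΔP_B/P̄_B) = (740/3383.0)/(-7.9/34.05) ≈ -0.94.
ε < 0: tennis rackets and tennis balls are complements.

-0.94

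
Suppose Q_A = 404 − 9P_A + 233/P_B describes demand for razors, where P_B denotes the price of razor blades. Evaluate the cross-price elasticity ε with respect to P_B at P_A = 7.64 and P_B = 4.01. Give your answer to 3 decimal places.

At P_A = 7.64 and P_B = 4.01: Q_A = 393.345.
∂Q_A/∂P_B = −233/P_B² = -14.4900.
ε = (∂Q_A/∂P_B)(P_B/Q_A) = -14.4900 × (4.01/393.345) ≈ -0.148.

-0.148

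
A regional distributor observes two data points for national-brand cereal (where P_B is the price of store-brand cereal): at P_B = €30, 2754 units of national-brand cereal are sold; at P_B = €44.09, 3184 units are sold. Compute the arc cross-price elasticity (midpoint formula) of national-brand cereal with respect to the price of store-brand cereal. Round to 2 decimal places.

ΔQ_A = 3184 − 2754 = 430; ΔP_B = 44.09 − 30 = 14.09.
Midpoints: Q̄_A = 2969.0, P̄_B = 37.05.
ε = (ΔQ_A/Q̄_A)/(ΔP_B/P̄_B) = (430/2969.0)/(14.09/37.05) ≈ 0.38.

0.38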